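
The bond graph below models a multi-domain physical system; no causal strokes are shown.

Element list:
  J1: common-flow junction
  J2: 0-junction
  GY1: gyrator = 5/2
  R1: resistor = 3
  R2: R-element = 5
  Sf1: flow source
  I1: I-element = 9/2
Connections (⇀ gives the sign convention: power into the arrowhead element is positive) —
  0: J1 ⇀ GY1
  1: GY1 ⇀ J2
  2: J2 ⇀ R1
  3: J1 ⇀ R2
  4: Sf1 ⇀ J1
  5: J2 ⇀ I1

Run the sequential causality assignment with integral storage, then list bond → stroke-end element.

β0 →J1
β1 →J2
β2 →R1
β3 →J1
β4 →Sf1
β5 →I1

b4 →Sf1  (Sf1 (Sf) sets flow on bond)
b0 →J1  (J1: bond 4 brought flow, rest push out)
b3 →J1  (J1: bond 4 brought flow, rest push out)
b1 →J2  (through GY1, causality inverts; strokes same side of GY1)
b2 →R1  (J2: bond 1 brought effort, rest push out)
b5 →I1  (common-e at J2 fixed by 1)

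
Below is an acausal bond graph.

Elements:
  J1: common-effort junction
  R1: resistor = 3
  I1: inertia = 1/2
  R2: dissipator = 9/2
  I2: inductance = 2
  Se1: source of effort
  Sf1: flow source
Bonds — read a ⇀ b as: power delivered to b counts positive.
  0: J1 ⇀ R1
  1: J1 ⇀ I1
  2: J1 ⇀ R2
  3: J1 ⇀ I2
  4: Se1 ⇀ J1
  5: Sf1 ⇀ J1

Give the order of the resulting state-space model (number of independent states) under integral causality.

#4 stroke→J1  (Se1 (Se) sets effort on bond)
#5 stroke→Sf1  (source Sf1 imposes f)
#0 stroke→R1  (J1 effort already set via bond 4)
#1 stroke→I1  (0-jn J1 has e-setter on 4)
#2 stroke→R2  (J1 effort already set via bond 4)
#3 stroke→I2  (0-jn J1 has e-setter on 4)

2  (I1, I2 all integral)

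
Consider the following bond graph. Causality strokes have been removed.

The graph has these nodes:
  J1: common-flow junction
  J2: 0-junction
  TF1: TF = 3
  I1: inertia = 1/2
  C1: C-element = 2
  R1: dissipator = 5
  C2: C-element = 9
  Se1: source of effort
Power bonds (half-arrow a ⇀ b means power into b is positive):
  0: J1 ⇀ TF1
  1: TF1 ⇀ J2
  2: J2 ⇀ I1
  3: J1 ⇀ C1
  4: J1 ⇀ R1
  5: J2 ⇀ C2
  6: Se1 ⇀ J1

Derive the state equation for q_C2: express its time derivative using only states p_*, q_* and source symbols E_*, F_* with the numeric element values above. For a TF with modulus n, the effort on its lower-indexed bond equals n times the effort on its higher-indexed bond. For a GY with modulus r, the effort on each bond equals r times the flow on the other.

b6 stroke→J1  (source Se1 imposes e)
b2 stroke→I1  (I1: I, integral causality)
b3 stroke→J1  (prefer integral on C1)
b5 stroke→J2  (C2 integral (e out))
b1 stroke→TF1  (J2 effort already set via bond 5)
b0 stroke→J1  (TF1: transformer flips bond 1)
b4 stroke→R1  (only one flow-in slot at J1)

dq_C2/dt = 3*E_Se1/5 - 2*p_I1 - 3*q_C1/10 - q_C2/5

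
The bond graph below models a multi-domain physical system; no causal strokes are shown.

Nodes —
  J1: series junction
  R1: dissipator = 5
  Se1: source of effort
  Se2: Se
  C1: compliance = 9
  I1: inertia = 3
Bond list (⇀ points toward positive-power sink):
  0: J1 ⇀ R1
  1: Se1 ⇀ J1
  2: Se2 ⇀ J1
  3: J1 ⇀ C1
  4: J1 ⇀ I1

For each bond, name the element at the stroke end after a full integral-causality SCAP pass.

β0 stroke at J1
β1 stroke at J1
β2 stroke at J1
β3 stroke at J1
β4 stroke at I1

β1 →J1  (Se1 (Se) sets effort on bond)
β2 →J1  (Se2 (Se) sets effort on bond)
β3 →J1  (C1 outputs effort q/C1)
β4 →I1  (I1 integral (f out))
β0 →J1  (common-f at J1 fixed by 4)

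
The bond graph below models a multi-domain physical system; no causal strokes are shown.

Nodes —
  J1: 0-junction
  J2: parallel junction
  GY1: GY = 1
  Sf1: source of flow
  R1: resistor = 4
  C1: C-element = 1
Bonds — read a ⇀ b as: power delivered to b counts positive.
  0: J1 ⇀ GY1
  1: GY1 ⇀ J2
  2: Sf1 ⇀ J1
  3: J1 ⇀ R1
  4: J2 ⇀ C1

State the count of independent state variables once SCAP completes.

b2 |Sf1  (Sf1 (Sf) sets flow on bond)
b4 |J2  (C1 integral (e out))
b1 |GY1  (common-e at J2 fixed by 4)
b0 |GY1  (through GY1, causality inverts; strokes same side of GY1)
b3 |J1  (J1 needs exactly one e-in)

1  (C1 all integral)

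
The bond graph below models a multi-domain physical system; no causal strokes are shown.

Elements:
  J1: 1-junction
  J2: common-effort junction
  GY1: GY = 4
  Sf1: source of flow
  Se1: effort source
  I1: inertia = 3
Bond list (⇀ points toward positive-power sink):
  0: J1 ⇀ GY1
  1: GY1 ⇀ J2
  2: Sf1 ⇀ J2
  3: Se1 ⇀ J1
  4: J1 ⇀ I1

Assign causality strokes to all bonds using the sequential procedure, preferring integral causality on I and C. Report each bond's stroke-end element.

β2 stroke→Sf1  (Sf1 (Sf) sets flow on bond)
β3 stroke→J1  (Se1: effort source, stroke at far end)
β1 stroke→J2  (closing 0-jn rule on J2)
β0 stroke→J1  (GY1: gyrator matches bond 1)
β4 stroke→I1  (closing 1-jn rule on J1)

#0 stroke at J1
#1 stroke at J2
#2 stroke at Sf1
#3 stroke at J1
#4 stroke at I1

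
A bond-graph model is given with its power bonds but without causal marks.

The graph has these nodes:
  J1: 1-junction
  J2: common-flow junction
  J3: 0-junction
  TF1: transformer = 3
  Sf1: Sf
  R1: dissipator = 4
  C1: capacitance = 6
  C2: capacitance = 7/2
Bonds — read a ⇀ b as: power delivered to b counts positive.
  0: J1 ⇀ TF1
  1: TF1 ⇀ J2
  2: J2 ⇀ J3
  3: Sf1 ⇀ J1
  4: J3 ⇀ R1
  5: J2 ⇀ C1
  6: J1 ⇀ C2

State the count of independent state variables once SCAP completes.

2  (C1, C2 all integral)

b3 →Sf1  (Sf1: flow source, stroke at near end)
b0 →J1  (J1 flow already set via bond 3)
b6 →J1  (1-jn J1 has f-setter on 3)
b1 →TF1  (TF1: transformer flips bond 0)
b2 →J2  (J2 flow already set via bond 1)
b5 →J2  (common-f at J2 fixed by 1)
b4 →J3  (J3 needs exactly one e-in)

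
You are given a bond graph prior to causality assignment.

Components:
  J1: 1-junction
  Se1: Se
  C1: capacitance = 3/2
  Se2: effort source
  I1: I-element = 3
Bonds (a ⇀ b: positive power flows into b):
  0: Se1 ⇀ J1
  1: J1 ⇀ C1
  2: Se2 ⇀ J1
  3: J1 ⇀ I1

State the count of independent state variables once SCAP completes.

bond 0 →J1  (Se1 (Se) sets effort on bond)
bond 2 →J1  (Se2: effort source, stroke at far end)
bond 1 →J1  (C1: C, integral causality)
bond 3 →I1  (J1: last free bond brings flow in)

2  (C1, I1 all integral)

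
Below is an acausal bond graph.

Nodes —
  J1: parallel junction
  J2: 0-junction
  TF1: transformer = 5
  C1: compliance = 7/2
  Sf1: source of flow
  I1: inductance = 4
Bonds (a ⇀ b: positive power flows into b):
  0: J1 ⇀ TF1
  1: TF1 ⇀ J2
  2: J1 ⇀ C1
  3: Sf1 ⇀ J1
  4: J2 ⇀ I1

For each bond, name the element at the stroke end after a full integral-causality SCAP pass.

b0 stroke→TF1
b1 stroke→J2
b2 stroke→J1
b3 stroke→Sf1
b4 stroke→I1

bond 3 stroke at Sf1  (Sf1: flow source, stroke at near end)
bond 2 stroke at J1  (C1 integral (e out))
bond 0 stroke at TF1  (0-jn J1 has e-setter on 2)
bond 1 stroke at J2  (TF1: transformer flips bond 0)
bond 4 stroke at I1  (J2 effort already set via bond 1)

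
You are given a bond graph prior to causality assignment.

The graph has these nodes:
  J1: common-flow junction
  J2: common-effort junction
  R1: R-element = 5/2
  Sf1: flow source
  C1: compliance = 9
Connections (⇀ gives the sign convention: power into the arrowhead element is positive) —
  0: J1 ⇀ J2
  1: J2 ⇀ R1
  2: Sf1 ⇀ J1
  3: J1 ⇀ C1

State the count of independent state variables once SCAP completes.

1  (C1 all integral)

β2 |Sf1  (Sf1 (Sf) sets flow on bond)
β0 |J1  (J1 flow already set via bond 2)
β3 |J1  (1-jn J1 has f-setter on 2)
β1 |J2  (only one effort-in slot at J2)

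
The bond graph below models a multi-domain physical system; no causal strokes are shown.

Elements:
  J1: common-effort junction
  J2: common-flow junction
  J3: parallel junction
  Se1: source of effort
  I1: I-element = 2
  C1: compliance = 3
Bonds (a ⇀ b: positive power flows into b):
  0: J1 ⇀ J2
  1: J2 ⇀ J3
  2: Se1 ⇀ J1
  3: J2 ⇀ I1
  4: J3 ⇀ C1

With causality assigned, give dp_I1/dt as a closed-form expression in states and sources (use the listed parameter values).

dp_I1/dt = E_Se1 - q_C1/3

bond 2 stroke→J1  (Se1 fixes effort; stroke away)
bond 0 stroke→J2  (J1 effort already set via bond 2)
bond 3 stroke→I1  (I1 outputs flow p/I1)
bond 1 stroke→J2  (J2: bond 3 brought flow, rest push out)
bond 4 stroke→J3  (J3: last free bond brings effort in)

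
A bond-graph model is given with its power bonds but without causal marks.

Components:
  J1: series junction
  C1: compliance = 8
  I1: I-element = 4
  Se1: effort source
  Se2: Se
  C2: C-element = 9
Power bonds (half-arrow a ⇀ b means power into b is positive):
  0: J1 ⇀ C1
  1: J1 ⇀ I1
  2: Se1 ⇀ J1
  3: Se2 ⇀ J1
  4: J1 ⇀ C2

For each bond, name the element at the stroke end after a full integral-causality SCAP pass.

β0 |J1
β1 |I1
β2 |J1
β3 |J1
β4 |J1

b2 stroke at J1  (source Se1 imposes e)
b3 stroke at J1  (Se2 fixes effort; stroke away)
b0 stroke at J1  (C1 integral (e out))
b1 stroke at I1  (I1 outputs flow p/I1)
b4 stroke at J1  (common-f at J1 fixed by 1)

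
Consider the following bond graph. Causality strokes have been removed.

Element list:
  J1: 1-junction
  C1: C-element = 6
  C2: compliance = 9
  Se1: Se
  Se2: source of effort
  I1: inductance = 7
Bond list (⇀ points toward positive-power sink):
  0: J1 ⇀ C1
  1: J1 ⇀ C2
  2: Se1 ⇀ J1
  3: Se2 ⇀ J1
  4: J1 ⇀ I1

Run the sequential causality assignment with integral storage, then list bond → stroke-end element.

β0 stroke→J1
β1 stroke→J1
β2 stroke→J1
β3 stroke→J1
β4 stroke→I1

b2 |J1  (Se1 (Se) sets effort on bond)
b3 |J1  (Se2 (Se) sets effort on bond)
b0 |J1  (C1 integral (e out))
b1 |J1  (C2: C, integral causality)
b4 |I1  (only one flow-in slot at J1)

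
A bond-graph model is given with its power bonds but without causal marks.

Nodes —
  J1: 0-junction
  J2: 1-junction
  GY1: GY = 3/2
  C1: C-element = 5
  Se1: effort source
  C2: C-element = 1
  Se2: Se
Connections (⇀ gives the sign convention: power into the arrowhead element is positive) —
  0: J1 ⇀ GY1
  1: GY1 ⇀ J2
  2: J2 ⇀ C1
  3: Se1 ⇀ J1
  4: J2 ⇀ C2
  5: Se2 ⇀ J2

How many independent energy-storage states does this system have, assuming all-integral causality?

2  (C1, C2 all integral)

β3 stroke at J1  (Se1: effort source, stroke at far end)
β5 stroke at J2  (Se2 (Se) sets effort on bond)
β0 stroke at GY1  (0-jn J1 has e-setter on 3)
β1 stroke at GY1  (GY1: gyrator matches bond 0)
β2 stroke at J2  (common-f at J2 fixed by 1)
β4 stroke at J2  (common-f at J2 fixed by 1)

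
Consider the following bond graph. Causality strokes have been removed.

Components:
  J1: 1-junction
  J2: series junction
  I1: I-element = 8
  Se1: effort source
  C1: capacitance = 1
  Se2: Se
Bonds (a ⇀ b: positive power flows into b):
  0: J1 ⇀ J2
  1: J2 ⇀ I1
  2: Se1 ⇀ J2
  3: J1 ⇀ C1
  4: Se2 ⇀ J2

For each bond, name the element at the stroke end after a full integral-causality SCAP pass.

bond 0 |J2
bond 1 |I1
bond 2 |J2
bond 3 |J1
bond 4 |J2

#2 stroke→J2  (source Se1 imposes e)
#4 stroke→J2  (source Se2 imposes e)
#1 stroke→I1  (I1 outputs flow p/I1)
#0 stroke→J2  (J2 flow already set via bond 1)
#3 stroke→J1  (common-f at J1 fixed by 0)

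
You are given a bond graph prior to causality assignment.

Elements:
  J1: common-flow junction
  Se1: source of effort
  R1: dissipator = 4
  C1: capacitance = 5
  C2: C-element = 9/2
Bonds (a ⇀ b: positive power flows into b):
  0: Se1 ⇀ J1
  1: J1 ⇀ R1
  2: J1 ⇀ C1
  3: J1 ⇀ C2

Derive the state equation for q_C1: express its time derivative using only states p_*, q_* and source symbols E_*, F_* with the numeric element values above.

#0 |J1  (Se1 (Se) sets effort on bond)
#2 |J1  (C1 integral (e out))
#3 |J1  (prefer integral on C2)
#1 |R1  (closing 1-jn rule on J1)

dq_C1/dt = E_Se1/4 - q_C1/20 - q_C2/18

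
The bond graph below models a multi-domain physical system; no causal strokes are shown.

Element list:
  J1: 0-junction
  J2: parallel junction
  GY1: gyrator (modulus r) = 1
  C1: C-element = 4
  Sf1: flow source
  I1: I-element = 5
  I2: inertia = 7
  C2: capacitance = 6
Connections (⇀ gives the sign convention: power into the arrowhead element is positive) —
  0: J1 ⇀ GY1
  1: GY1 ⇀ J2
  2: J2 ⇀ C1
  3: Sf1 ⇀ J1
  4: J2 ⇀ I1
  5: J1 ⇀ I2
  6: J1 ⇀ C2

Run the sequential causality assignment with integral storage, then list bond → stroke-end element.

b3 |Sf1  (Sf1: flow source, stroke at near end)
b2 |J2  (C1 integral (e out))
b1 |GY1  (common-e at J2 fixed by 2)
b4 |I1  (J2 effort already set via bond 2)
b0 |GY1  (through GY1, causality inverts; strokes same side of GY1)
b5 |I2  (I2 integral (f out))
b6 |J1  (closing 0-jn rule on J1)

β0 stroke→GY1
β1 stroke→GY1
β2 stroke→J2
β3 stroke→Sf1
β4 stroke→I1
β5 stroke→I2
β6 stroke→J1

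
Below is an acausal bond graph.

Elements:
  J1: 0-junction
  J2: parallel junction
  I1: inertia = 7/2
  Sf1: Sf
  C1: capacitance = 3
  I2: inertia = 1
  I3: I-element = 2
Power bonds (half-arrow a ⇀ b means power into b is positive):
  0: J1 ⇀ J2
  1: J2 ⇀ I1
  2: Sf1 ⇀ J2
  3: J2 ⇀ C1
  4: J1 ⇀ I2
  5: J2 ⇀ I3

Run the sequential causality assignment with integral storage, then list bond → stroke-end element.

b0 →J1
b1 →I1
b2 →Sf1
b3 →J2
b4 →I2
b5 →I3

bond 2 →Sf1  (Sf1: flow source, stroke at near end)
bond 1 →I1  (I1 outputs flow p/I1)
bond 3 →J2  (C1: C, integral causality)
bond 0 →J1  (common-e at J2 fixed by 3)
bond 5 →I3  (common-e at J2 fixed by 3)
bond 4 →I2  (0-jn J1 has e-setter on 0)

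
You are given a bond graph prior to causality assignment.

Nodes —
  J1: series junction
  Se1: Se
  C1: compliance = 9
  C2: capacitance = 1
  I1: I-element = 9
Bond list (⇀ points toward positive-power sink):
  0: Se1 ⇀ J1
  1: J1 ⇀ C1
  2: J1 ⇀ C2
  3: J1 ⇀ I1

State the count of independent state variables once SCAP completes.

#0 |J1  (Se1 (Se) sets effort on bond)
#1 |J1  (C1 outputs effort q/C1)
#2 |J1  (C2 outputs effort q/C2)
#3 |I1  (only one flow-in slot at J1)

3  (C1, C2, I1 all integral)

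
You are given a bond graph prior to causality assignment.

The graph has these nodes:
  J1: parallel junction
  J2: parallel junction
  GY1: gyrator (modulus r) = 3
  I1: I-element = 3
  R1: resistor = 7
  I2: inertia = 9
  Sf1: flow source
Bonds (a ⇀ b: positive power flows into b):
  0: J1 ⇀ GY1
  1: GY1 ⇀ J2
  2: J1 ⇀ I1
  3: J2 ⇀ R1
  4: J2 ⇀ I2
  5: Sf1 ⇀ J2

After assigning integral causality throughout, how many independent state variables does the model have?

β5 stroke→Sf1  (Sf1 (Sf) sets flow on bond)
β2 stroke→I1  (prefer integral on I1)
β0 stroke→J1  (J1: last free bond brings effort in)
β1 stroke→J2  (GY1 both-in/both-out from 0)
β3 stroke→R1  (J2 effort already set via bond 1)
β4 stroke→I2  (common-e at J2 fixed by 1)

2  (I1, I2 all integral)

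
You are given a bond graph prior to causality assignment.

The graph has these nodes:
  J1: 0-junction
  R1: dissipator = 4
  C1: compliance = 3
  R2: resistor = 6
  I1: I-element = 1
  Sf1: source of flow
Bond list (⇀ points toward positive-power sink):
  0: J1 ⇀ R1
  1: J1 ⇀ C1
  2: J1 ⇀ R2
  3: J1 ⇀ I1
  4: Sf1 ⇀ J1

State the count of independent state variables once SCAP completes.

2  (C1, I1 all integral)

β4 |Sf1  (Sf1 fixes flow; stroke at Sf1)
β1 |J1  (C1 outputs effort q/C1)
β0 |R1  (J1: bond 1 brought effort, rest push out)
β2 |R2  (0-jn J1 has e-setter on 1)
β3 |I1  (0-jn J1 has e-setter on 1)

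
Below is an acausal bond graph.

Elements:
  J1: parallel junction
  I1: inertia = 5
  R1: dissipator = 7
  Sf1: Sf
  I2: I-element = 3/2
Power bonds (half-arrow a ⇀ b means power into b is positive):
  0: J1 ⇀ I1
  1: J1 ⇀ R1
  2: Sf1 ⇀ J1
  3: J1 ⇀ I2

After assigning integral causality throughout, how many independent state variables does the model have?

2  (I1, I2 all integral)

#2 →Sf1  (source Sf1 imposes f)
#0 →I1  (I1 integral (f out))
#3 →I2  (I2 integral (f out))
#1 →J1  (J1 needs exactly one e-in)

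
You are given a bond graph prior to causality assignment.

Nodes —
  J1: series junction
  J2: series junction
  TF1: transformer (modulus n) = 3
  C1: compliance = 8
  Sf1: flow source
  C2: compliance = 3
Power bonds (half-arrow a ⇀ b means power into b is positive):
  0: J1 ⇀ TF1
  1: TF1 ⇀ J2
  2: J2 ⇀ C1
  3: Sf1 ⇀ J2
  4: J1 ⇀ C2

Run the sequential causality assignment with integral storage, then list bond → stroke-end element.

bond 3 stroke→Sf1  (source Sf1 imposes f)
bond 1 stroke→J2  (J2: bond 3 brought flow, rest push out)
bond 2 stroke→J2  (common-f at J2 fixed by 3)
bond 0 stroke→TF1  (through TF1, causality passes straight; one stroke at TF1)
bond 4 stroke→J1  (1-jn J1 has f-setter on 0)

#0 →TF1
#1 →J2
#2 →J2
#3 →Sf1
#4 →J1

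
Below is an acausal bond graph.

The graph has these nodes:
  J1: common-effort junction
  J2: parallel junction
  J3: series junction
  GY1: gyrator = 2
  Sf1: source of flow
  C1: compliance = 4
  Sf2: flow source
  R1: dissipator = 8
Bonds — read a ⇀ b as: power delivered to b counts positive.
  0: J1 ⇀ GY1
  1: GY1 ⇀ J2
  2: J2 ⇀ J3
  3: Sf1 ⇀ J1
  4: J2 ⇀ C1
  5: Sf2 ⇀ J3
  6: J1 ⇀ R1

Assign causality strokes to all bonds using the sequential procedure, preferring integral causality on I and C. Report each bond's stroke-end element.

β3 →Sf1  (Sf1 (Sf) sets flow on bond)
β5 →Sf2  (Sf2: flow source, stroke at near end)
β2 →J3  (J3: bond 5 brought flow, rest push out)
β4 →J2  (prefer integral on C1)
β1 →GY1  (common-e at J2 fixed by 4)
β0 →GY1  (GY1: gyrator matches bond 1)
β6 →J1  (only one effort-in slot at J1)

β0 |GY1
β1 |GY1
β2 |J3
β3 |Sf1
β4 |J2
β5 |Sf2
β6 |J1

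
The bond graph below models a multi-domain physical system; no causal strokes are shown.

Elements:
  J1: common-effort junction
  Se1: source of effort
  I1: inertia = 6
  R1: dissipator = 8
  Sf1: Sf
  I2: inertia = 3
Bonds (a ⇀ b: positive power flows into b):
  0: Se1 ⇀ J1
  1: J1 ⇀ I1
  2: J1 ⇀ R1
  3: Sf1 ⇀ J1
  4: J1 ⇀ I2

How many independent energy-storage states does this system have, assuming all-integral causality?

2  (I1, I2 all integral)

b0 →J1  (Se1: effort source, stroke at far end)
b3 →Sf1  (Sf1 fixes flow; stroke at Sf1)
b1 →I1  (common-e at J1 fixed by 0)
b2 →R1  (common-e at J1 fixed by 0)
b4 →I2  (J1: bond 0 brought effort, rest push out)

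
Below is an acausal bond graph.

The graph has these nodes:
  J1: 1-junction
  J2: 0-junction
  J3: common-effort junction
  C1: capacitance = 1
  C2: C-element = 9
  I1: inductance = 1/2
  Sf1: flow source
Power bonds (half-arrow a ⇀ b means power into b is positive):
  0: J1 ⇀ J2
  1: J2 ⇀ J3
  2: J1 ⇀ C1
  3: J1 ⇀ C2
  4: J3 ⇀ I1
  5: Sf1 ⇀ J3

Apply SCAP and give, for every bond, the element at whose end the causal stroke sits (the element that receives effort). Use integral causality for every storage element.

bond 5 →Sf1  (source Sf1 imposes f)
bond 2 →J1  (prefer integral on C1)
bond 3 →J1  (C2 integral (e out))
bond 0 →J2  (only one flow-in slot at J1)
bond 1 →J3  (common-e at J2 fixed by 0)
bond 4 →I1  (J3 effort already set via bond 1)

b0 stroke at J2
b1 stroke at J3
b2 stroke at J1
b3 stroke at J1
b4 stroke at I1
b5 stroke at Sf1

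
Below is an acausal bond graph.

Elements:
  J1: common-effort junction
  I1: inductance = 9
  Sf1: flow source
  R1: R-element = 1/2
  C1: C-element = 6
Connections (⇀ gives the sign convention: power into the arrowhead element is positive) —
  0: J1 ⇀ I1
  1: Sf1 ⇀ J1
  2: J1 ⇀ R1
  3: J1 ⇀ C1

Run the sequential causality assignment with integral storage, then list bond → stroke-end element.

β0 |I1
β1 |Sf1
β2 |R1
β3 |J1

bond 1 |Sf1  (Sf1 (Sf) sets flow on bond)
bond 0 |I1  (I1: I, integral causality)
bond 3 |J1  (C1 integral (e out))
bond 2 |R1  (0-jn J1 has e-setter on 3)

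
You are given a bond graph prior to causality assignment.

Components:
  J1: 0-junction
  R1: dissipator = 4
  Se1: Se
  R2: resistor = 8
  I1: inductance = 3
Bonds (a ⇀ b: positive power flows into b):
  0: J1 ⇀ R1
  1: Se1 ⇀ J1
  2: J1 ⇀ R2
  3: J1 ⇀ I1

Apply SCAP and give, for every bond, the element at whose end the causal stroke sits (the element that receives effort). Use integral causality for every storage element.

β0 →R1
β1 →J1
β2 →R2
β3 →I1

#1 stroke at J1  (Se1 (Se) sets effort on bond)
#0 stroke at R1  (0-jn J1 has e-setter on 1)
#2 stroke at R2  (J1: bond 1 brought effort, rest push out)
#3 stroke at I1  (common-e at J1 fixed by 1)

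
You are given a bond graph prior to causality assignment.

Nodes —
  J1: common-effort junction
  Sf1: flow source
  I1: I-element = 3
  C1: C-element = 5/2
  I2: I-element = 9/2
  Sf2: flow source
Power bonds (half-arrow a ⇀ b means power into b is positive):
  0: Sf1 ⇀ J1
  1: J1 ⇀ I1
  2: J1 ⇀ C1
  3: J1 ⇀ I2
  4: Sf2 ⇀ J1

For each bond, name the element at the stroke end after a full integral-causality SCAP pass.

b0 stroke at Sf1  (Sf1: flow source, stroke at near end)
b4 stroke at Sf2  (source Sf2 imposes f)
b1 stroke at I1  (I1: I, integral causality)
b2 stroke at J1  (C1 outputs effort q/C1)
b3 stroke at I2  (0-jn J1 has e-setter on 2)

β0 stroke→Sf1
β1 stroke→I1
β2 stroke→J1
β3 stroke→I2
β4 stroke→Sf2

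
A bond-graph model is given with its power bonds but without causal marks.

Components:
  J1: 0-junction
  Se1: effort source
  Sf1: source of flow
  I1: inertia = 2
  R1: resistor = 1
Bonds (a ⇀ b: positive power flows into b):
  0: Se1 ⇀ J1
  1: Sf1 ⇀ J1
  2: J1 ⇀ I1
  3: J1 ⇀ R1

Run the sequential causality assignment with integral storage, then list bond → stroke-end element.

β0 →J1  (Se1 fixes effort; stroke away)
β1 →Sf1  (Sf1 fixes flow; stroke at Sf1)
β2 →I1  (J1 effort already set via bond 0)
β3 →R1  (0-jn J1 has e-setter on 0)

#0 stroke at J1
#1 stroke at Sf1
#2 stroke at I1
#3 stroke at R1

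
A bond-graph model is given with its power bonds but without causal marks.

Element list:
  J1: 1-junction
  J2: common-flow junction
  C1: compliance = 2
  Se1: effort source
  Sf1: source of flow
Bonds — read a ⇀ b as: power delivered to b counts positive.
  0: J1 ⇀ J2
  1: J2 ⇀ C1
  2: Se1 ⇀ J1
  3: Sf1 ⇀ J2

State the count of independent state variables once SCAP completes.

1  (C1 all integral)

b2 →J1  (source Se1 imposes e)
b3 →Sf1  (Sf1: flow source, stroke at near end)
b0 →J2  (J1: last free bond brings flow in)
b1 →J2  (common-f at J2 fixed by 3)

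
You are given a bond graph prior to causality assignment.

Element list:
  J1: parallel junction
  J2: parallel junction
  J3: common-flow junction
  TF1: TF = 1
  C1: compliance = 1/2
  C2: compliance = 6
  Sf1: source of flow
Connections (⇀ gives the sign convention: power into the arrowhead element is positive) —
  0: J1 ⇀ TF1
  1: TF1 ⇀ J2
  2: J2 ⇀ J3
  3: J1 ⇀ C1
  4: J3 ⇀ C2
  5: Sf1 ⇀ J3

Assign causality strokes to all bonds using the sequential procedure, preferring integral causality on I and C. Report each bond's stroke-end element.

β0 stroke→TF1
β1 stroke→J2
β2 stroke→J3
β3 stroke→J1
β4 stroke→J3
β5 stroke→Sf1

β5 stroke→Sf1  (source Sf1 imposes f)
β2 stroke→J3  (1-jn J3 has f-setter on 5)
β4 stroke→J3  (1-jn J3 has f-setter on 5)
β1 stroke→J2  (only one effort-in slot at J2)
β0 stroke→TF1  (TF1 one-in-one-out from 1)
β3 stroke→J1  (closing 0-jn rule on J1)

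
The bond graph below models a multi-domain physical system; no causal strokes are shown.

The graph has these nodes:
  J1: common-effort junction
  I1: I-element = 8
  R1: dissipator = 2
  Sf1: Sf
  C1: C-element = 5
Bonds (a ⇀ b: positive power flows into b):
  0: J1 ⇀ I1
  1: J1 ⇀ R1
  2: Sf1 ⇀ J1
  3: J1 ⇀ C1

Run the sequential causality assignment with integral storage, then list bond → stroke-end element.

β2 |Sf1  (source Sf1 imposes f)
β0 |I1  (I1 integral (f out))
β3 |J1  (C1: C, integral causality)
β1 |R1  (J1 effort already set via bond 3)

#0 |I1
#1 |R1
#2 |Sf1
#3 |J1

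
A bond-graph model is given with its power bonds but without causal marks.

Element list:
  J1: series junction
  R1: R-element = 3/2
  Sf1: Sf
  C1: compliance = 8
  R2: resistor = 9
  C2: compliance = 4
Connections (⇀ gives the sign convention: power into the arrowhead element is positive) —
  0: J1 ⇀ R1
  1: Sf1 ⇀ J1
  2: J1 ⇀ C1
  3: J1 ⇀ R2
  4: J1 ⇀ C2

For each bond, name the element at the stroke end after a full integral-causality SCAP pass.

bond 0 |J1
bond 1 |Sf1
bond 2 |J1
bond 3 |J1
bond 4 |J1

b1 |Sf1  (Sf1 (Sf) sets flow on bond)
b0 |J1  (J1: bond 1 brought flow, rest push out)
b2 |J1  (1-jn J1 has f-setter on 1)
b3 |J1  (J1: bond 1 brought flow, rest push out)
b4 |J1  (J1: bond 1 brought flow, rest push out)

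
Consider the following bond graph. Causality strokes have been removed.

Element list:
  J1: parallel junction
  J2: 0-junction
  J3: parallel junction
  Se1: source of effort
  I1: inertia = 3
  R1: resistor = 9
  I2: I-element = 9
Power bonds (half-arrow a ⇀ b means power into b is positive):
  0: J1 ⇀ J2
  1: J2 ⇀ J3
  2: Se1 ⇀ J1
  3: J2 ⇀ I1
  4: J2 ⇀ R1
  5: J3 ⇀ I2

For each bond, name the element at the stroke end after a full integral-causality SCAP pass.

bond 0 →J2
bond 1 →J3
bond 2 →J1
bond 3 →I1
bond 4 →R1
bond 5 →I2

#2 stroke→J1  (Se1 (Se) sets effort on bond)
#0 stroke→J2  (common-e at J1 fixed by 2)
#1 stroke→J3  (0-jn J2 has e-setter on 0)
#3 stroke→I1  (J2: bond 0 brought effort, rest push out)
#4 stroke→R1  (common-e at J2 fixed by 0)
#5 stroke→I2  (common-e at J3 fixed by 1)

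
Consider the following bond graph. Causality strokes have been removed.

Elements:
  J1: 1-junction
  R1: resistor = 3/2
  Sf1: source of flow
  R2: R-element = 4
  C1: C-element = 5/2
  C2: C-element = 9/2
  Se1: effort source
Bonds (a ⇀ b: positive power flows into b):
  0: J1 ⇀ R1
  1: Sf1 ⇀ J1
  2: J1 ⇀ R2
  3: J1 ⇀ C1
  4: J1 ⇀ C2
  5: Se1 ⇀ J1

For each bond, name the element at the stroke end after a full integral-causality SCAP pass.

β1 →Sf1  (Sf1 (Sf) sets flow on bond)
β5 →J1  (Se1 fixes effort; stroke away)
β0 →J1  (J1 flow already set via bond 1)
β2 →J1  (J1: bond 1 brought flow, rest push out)
β3 →J1  (common-f at J1 fixed by 1)
β4 →J1  (1-jn J1 has f-setter on 1)

#0 |J1
#1 |Sf1
#2 |J1
#3 |J1
#4 |J1
#5 |J1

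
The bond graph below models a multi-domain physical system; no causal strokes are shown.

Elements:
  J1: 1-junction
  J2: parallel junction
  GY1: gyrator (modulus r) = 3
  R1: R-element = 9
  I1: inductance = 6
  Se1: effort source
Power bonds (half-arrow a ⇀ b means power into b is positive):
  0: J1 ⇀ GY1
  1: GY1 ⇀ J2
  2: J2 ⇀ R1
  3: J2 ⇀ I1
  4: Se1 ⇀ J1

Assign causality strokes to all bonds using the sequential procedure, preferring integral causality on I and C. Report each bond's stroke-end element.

β0 →GY1
β1 →GY1
β2 →J2
β3 →I1
β4 →J1

bond 4 |J1  (Se1: effort source, stroke at far end)
bond 0 |GY1  (J1 needs exactly one f-in)
bond 1 |GY1  (GY GY1: same side as bond 0)
bond 3 |I1  (prefer integral on I1)
bond 2 |J2  (only one effort-in slot at J2)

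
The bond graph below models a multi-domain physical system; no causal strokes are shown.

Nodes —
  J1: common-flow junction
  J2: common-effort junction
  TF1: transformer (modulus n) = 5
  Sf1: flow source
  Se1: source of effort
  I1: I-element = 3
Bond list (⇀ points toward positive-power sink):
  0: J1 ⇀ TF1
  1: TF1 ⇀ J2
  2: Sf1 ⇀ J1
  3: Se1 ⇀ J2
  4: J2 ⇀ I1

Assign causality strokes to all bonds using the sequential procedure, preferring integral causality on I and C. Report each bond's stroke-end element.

b0 →J1
b1 →TF1
b2 →Sf1
b3 →J2
b4 →I1

b2 →Sf1  (Sf1: flow source, stroke at near end)
b3 →J2  (Se1: effort source, stroke at far end)
b0 →J1  (J1 flow already set via bond 2)
b1 →TF1  (J2 effort already set via bond 3)
b4 →I1  (J2: bond 3 brought effort, rest push out)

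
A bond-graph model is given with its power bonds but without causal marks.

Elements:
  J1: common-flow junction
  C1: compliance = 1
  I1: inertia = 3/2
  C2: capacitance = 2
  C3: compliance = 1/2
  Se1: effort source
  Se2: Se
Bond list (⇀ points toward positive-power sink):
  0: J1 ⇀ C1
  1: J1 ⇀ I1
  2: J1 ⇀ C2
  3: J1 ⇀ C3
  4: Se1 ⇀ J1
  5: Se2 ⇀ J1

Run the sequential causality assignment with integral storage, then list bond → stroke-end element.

b4 stroke at J1  (Se1 fixes effort; stroke away)
b5 stroke at J1  (Se2 fixes effort; stroke away)
b0 stroke at J1  (prefer integral on C1)
b1 stroke at I1  (I1 integral (f out))
b2 stroke at J1  (1-jn J1 has f-setter on 1)
b3 stroke at J1  (J1 flow already set via bond 1)

bond 0 stroke→J1
bond 1 stroke→I1
bond 2 stroke→J1
bond 3 stroke→J1
bond 4 stroke→J1
bond 5 stroke→J1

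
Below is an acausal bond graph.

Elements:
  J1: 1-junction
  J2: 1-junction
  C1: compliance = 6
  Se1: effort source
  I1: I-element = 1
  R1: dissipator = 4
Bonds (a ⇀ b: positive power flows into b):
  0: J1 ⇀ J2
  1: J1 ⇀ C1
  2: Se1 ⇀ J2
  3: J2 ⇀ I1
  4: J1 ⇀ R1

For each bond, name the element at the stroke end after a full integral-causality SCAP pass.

#2 →J2  (Se1: effort source, stroke at far end)
#1 →J1  (prefer integral on C1)
#3 →I1  (I1: I, integral causality)
#0 →J2  (J2: bond 3 brought flow, rest push out)
#4 →J1  (1-jn J1 has f-setter on 0)

#0 stroke→J2
#1 stroke→J1
#2 stroke→J2
#3 stroke→I1
#4 stroke→J1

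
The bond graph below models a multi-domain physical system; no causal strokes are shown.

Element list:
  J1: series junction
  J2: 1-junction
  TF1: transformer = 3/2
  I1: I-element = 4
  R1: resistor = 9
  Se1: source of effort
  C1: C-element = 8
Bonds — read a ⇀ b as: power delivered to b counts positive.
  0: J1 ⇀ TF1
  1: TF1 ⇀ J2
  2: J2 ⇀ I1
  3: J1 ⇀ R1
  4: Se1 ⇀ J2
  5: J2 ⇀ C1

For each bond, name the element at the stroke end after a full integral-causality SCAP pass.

bond 0 →TF1
bond 1 →J2
bond 2 →I1
bond 3 →J1
bond 4 →J2
bond 5 →J2

b4 stroke at J2  (Se1: effort source, stroke at far end)
b2 stroke at I1  (I1 integral (f out))
b1 stroke at J2  (common-f at J2 fixed by 2)
b5 stroke at J2  (common-f at J2 fixed by 2)
b0 stroke at TF1  (TF1 one-in-one-out from 1)
b3 stroke at J1  (1-jn J1 has f-setter on 0)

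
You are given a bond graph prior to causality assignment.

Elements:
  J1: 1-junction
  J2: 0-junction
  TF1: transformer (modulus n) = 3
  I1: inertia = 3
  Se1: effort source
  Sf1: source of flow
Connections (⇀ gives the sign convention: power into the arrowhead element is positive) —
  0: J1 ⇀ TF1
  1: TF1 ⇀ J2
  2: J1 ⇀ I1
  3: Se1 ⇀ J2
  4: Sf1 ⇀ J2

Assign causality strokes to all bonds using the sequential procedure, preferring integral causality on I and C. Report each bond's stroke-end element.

bond 3 stroke→J2  (source Se1 imposes e)
bond 4 stroke→Sf1  (source Sf1 imposes f)
bond 1 stroke→TF1  (J2 effort already set via bond 3)
bond 0 stroke→J1  (TF1: transformer flips bond 1)
bond 2 stroke→I1  (closing 1-jn rule on J1)

#0 stroke at J1
#1 stroke at TF1
#2 stroke at I1
#3 stroke at J2
#4 stroke at Sf1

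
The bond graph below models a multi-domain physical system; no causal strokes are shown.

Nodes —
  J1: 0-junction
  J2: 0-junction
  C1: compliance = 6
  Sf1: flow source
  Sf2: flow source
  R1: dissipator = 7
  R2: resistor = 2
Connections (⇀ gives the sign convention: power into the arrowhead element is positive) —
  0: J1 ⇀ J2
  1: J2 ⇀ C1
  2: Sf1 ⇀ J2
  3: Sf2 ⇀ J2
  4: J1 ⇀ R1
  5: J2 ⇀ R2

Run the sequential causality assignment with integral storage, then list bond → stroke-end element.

bond 2 |Sf1  (Sf1 (Sf) sets flow on bond)
bond 3 |Sf2  (source Sf2 imposes f)
bond 1 |J2  (C1 outputs effort q/C1)
bond 0 |J1  (J2: bond 1 brought effort, rest push out)
bond 5 |R2  (common-e at J2 fixed by 1)
bond 4 |R1  (0-jn J1 has e-setter on 0)

#0 →J1
#1 →J2
#2 →Sf1
#3 →Sf2
#4 →R1
#5 →R2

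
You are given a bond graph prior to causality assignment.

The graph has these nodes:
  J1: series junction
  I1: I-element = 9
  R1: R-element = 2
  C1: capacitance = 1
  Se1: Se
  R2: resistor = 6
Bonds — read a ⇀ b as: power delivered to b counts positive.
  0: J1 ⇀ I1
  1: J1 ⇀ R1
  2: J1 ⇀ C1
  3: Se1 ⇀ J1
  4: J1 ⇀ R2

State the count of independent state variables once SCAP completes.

2  (C1, I1 all integral)

b3 |J1  (source Se1 imposes e)
b0 |I1  (prefer integral on I1)
b1 |J1  (J1: bond 0 brought flow, rest push out)
b2 |J1  (1-jn J1 has f-setter on 0)
b4 |J1  (common-f at J1 fixed by 0)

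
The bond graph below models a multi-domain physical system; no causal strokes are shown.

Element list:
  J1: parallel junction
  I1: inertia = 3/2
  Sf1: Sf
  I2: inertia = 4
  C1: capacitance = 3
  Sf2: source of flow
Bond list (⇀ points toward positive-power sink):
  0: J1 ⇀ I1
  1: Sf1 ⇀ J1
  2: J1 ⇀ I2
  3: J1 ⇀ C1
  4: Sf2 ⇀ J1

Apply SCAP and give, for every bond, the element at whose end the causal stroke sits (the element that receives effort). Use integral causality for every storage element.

bond 0 →I1
bond 1 →Sf1
bond 2 →I2
bond 3 →J1
bond 4 →Sf2

#1 stroke→Sf1  (Sf1: flow source, stroke at near end)
#4 stroke→Sf2  (Sf2 (Sf) sets flow on bond)
#0 stroke→I1  (I1 integral (f out))
#2 stroke→I2  (I2 integral (f out))
#3 stroke→J1  (J1 needs exactly one e-in)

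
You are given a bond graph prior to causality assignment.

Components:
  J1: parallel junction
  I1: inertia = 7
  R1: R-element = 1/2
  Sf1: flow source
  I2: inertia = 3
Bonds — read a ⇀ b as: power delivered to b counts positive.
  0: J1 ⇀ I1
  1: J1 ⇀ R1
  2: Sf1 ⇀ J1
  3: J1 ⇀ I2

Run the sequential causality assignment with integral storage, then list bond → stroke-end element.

β2 |Sf1  (source Sf1 imposes f)
β0 |I1  (I1: I, integral causality)
β3 |I2  (I2 integral (f out))
β1 |J1  (J1 needs exactly one e-in)

β0 stroke→I1
β1 stroke→J1
β2 stroke→Sf1
β3 stroke→I2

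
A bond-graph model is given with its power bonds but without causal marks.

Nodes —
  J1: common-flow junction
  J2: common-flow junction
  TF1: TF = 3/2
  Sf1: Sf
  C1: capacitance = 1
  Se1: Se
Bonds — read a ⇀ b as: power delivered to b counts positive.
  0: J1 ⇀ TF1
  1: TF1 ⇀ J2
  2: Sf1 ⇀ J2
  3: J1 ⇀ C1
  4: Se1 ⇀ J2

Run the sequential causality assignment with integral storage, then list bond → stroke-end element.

b2 |Sf1  (source Sf1 imposes f)
b4 |J2  (Se1 fixes effort; stroke away)
b1 |J2  (1-jn J2 has f-setter on 2)
b0 |TF1  (TF1 one-in-one-out from 1)
b3 |J1  (1-jn J1 has f-setter on 0)

β0 stroke at TF1
β1 stroke at J2
β2 stroke at Sf1
β3 stroke at J1
β4 stroke at J2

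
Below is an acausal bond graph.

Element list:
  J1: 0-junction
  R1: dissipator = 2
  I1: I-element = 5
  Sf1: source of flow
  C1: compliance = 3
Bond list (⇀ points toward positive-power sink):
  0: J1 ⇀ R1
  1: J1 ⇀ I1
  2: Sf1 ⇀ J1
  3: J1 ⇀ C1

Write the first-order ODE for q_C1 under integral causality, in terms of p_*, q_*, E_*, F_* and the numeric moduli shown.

β2 stroke at Sf1  (Sf1 fixes flow; stroke at Sf1)
β1 stroke at I1  (I1 outputs flow p/I1)
β3 stroke at J1  (prefer integral on C1)
β0 stroke at R1  (common-e at J1 fixed by 3)

dq_C1/dt = F_Sf1 - p_I1/5 - q_C1/6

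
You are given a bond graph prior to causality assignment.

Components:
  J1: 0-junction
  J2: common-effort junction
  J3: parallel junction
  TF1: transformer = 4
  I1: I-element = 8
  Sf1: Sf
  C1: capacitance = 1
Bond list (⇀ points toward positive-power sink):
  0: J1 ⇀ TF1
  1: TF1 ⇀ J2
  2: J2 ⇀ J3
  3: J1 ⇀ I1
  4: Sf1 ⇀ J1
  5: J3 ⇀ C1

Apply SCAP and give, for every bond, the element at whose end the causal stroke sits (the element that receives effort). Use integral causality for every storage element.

β0 |J1
β1 |TF1
β2 |J2
β3 |I1
β4 |Sf1
β5 |J3

#4 →Sf1  (source Sf1 imposes f)
#3 →I1  (I1: I, integral causality)
#0 →J1  (J1 needs exactly one e-in)
#1 →TF1  (TF1 one-in-one-out from 0)
#2 →J2  (J2: last free bond brings effort in)
#5 →J3  (J3: last free bond brings effort in)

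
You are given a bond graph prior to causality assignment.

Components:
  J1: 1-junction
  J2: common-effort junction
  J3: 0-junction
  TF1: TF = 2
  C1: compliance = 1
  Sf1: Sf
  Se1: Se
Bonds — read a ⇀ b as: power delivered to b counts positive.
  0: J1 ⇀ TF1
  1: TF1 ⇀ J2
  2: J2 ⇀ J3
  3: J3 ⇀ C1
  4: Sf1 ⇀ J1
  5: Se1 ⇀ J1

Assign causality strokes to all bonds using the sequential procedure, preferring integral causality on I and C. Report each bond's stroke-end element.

β4 |Sf1  (Sf1 fixes flow; stroke at Sf1)
β5 |J1  (Se1 fixes effort; stroke away)
β0 |J1  (1-jn J1 has f-setter on 4)
β1 |TF1  (TF1: transformer flips bond 0)
β2 |J2  (only one effort-in slot at J2)
β3 |J3  (closing 0-jn rule on J3)

b0 |J1
b1 |TF1
b2 |J2
b3 |J3
b4 |Sf1
b5 |J1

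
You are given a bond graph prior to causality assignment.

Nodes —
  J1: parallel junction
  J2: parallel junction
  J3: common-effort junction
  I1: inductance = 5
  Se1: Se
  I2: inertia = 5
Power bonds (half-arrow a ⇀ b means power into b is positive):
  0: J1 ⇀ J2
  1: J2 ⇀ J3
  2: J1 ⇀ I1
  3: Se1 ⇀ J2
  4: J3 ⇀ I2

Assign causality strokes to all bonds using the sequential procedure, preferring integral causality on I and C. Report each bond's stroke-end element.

b3 stroke→J2  (source Se1 imposes e)
b0 stroke→J1  (0-jn J2 has e-setter on 3)
b1 stroke→J3  (common-e at J2 fixed by 3)
b4 stroke→I2  (J3: bond 1 brought effort, rest push out)
b2 stroke→I1  (J1: bond 0 brought effort, rest push out)

b0 →J1
b1 →J3
b2 →I1
b3 →J2
b4 →I2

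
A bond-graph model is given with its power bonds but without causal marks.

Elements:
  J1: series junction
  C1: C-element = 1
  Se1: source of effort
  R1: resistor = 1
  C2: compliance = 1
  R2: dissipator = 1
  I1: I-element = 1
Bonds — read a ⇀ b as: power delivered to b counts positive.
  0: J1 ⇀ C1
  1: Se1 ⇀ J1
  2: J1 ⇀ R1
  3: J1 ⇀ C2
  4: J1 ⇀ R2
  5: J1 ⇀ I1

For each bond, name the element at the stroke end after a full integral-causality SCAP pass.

#0 stroke at J1
#1 stroke at J1
#2 stroke at J1
#3 stroke at J1
#4 stroke at J1
#5 stroke at I1

bond 1 stroke→J1  (Se1 (Se) sets effort on bond)
bond 0 stroke→J1  (C1 outputs effort q/C1)
bond 3 stroke→J1  (C2: C, integral causality)
bond 5 stroke→I1  (prefer integral on I1)
bond 2 stroke→J1  (1-jn J1 has f-setter on 5)
bond 4 stroke→J1  (J1 flow already set via bond 5)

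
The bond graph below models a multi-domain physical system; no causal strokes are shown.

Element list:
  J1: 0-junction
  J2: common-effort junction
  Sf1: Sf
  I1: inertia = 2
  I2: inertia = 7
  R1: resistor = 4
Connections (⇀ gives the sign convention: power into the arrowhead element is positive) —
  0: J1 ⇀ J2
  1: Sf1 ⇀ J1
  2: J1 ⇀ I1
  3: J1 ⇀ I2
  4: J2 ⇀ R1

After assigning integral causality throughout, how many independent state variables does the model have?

#1 |Sf1  (source Sf1 imposes f)
#2 |I1  (I1: I, integral causality)
#3 |I2  (prefer integral on I2)
#0 |J1  (only one effort-in slot at J1)
#4 |J2  (J2 needs exactly one e-in)

2  (I1, I2 all integral)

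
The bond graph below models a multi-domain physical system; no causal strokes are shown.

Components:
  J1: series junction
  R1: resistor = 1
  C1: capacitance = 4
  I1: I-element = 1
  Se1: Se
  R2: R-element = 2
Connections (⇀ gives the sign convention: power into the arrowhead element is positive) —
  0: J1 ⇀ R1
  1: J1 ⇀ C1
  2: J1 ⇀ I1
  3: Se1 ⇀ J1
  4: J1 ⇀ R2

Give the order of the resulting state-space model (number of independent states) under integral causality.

2  (C1, I1 all integral)

bond 3 →J1  (Se1: effort source, stroke at far end)
bond 1 →J1  (C1 integral (e out))
bond 2 →I1  (prefer integral on I1)
bond 0 →J1  (J1 flow already set via bond 2)
bond 4 →J1  (1-jn J1 has f-setter on 2)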